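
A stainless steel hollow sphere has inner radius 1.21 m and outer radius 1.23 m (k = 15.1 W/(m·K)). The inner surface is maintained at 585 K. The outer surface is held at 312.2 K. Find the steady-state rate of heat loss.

Q = 3850 kW

Q = 4πk·ΔT/(1/r₁ − 1/r₂) = 4π × 15.1 × 272.8 / (1/1.21 − 1/1.23) = 3.85×10^6 W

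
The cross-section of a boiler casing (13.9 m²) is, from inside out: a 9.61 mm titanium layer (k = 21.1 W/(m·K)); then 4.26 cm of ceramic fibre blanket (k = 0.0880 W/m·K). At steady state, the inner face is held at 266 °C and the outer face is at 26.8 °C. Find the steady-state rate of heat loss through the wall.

Treat each layer as a resistance in series:
  R_titanium = L/(kA) = 0.00961/(21.1·13.9) = 3.277×10^-5 K/W
  R_ceramic fibre blanket = L/(kA) = 0.0426/(0.0880·13.9) = 0.03483 K/W
ΣR = 3.277×10^-5 + 0.03483 = 0.03486 K/W
Q = ΔT/ΣR = (266 °C − 26.8 °C)/0.03486 = 6860 W

Q = 6860 W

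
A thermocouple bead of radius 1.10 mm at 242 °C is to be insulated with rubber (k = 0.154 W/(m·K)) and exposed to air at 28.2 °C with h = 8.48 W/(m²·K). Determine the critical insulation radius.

For a sphere, r_cr = 2k_ins/h = 2·0.154/8.48 = 0.0363 m = 3.63 cm

r_cr = 3.63 cm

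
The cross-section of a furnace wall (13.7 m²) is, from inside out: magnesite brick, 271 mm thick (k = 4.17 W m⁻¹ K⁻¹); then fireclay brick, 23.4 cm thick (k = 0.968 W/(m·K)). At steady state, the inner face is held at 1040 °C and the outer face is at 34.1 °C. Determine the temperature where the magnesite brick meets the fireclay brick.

T = 827 °C

Treat each layer as a resistance in series:
  R_magnesite brick = L/(kA) = 0.271/(4.17·13.7) = 0.004744 K/W
  R_fireclay brick = L/(kA) = 0.234/(0.968·13.7) = 0.01764 K/W
ΣR = 0.004744 + 0.01764 = 0.02238 K/W
Q = ΔT/ΣR = (1040 °C − 34.1 °C)/0.02238 = 44950 W
From the inner boundary to the magnesite brick/fireclay brick interface, ΣR_partial = 0.004744 K/W.
T_interface = T_in − Q·ΣR_partial = 1040 °C − (44950)(0.004744) = 827 °C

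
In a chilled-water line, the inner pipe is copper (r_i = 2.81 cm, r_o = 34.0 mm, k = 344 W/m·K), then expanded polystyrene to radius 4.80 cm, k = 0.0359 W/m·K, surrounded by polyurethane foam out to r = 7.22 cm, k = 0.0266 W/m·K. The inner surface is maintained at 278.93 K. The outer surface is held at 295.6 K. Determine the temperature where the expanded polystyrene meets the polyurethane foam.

Resistance network (inner→outer):
  R'_copper = ln(0.0340/0.0281)/(2πk) = 0.1906/(2π·344) = 8.818×10^-5 m·K/W
  R'_expanded polystyrene = ln(0.0480/0.0340)/(2πk) = 0.3448/(2π·0.0359) = 1.529 m·K/W
  R'_polyurethane foam = ln(0.0722/0.0480)/(2πk) = 0.4082/(2π·0.0266) = 2.443 m·K/W
ΣR = 8.818×10^-5 + 1.529 + 2.443 = 3.972 m·K/W
Q' = ΔT/ΣR = (278.93 K − 295.6 K)/3.972 = -4.197 W/m
From the inner boundary to the expanded polystyrene/polyurethane foam interface, ΣR_partial = 1.529 m·K/W.
T_interface = T_in − Q'·ΣR_partial = 278.93 K − (-4.197)(1.529) = 285.3 K

T = 285.3 K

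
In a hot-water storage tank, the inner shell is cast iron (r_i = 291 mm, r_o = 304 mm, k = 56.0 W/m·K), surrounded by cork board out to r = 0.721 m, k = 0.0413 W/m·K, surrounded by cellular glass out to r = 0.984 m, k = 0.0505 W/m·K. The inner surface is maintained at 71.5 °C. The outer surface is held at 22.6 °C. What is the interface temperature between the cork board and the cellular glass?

Resistance network (inner→outer):
  R_cast iron = (1/0.291 − 1/0.304)/(4πk) = 0.1470/(4π·56.0) = 2.088×10^-4 K/W
  R_cork board = (1/0.304 − 1/0.721)/(4πk) = 1.903/(4π·0.0413) = 3.666 K/W
  R_cellular glass = (1/0.721 − 1/0.984)/(4πk) = 0.3707/(4π·0.0505) = 0.5841 K/W
ΣR = 2.088×10^-4 + 3.666 + 0.5841 = 4.250 K/W
Q = ΔT/ΣR = (71.5 °C − 22.6 °C)/4.250 = 11.51 W
From the inner boundary to the cork board/cellular glass interface, ΣR_partial = 3.666 K/W.
T_interface = T_in − Q·ΣR_partial = 71.5 °C − (11.51)(3.666) = 29.3 °C

T = 29.3 °C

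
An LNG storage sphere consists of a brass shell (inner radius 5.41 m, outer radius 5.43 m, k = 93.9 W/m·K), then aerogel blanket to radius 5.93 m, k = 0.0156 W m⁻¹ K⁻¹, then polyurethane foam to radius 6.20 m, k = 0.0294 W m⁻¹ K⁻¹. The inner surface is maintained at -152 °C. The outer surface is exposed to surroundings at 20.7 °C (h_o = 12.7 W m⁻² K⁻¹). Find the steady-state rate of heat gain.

Q = 1740 W

Resistance network (inner→outer):
  R_brass = (1/5.41 − 1/5.43)/(4πk) = 6.808×10^-4/(4π·93.9) = 5.770×10^-7 K/W
  R_aerogel blanket = (1/5.43 − 1/5.93)/(4πk) = 0.01553/(4π·0.0156) = 0.07921 K/W
  R_polyurethane foam = (1/5.93 − 1/6.20)/(4πk) = 0.007344/(4π·0.0294) = 0.01988 K/W
  R_conv,out = 1/(4πr²h) = 1/(4π·6.20²·12.7) = 1.630×10^-4 K/W
ΣR = 5.770×10^-7 + 0.07921 + 0.01988 + 1.630×10^-4 = 0.09925 K/W
Q = ΔT/ΣR = (-152 °C − 20.7 °C)/0.09925 = -1740 W
(Negative Q ⇒ heat flows inward; heat gain = 1740 W.)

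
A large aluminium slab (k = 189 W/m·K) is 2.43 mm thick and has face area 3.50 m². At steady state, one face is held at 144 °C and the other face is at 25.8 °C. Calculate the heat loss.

Q = 3.22×10^7 W

Q = kA·ΔT/L = 189 × 3.50 × |144 °C − 25.8 °C| / 0.00243 = 3.22×10^7 W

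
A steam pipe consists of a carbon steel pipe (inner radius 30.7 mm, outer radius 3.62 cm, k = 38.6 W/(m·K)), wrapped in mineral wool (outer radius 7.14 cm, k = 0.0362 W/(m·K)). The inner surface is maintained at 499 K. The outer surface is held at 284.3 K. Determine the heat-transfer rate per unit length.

Q' = 71.9 W/m

Resistance network (inner→outer):
  R'_carbon steel = ln(0.0362/0.0307)/(2πk) = 0.1648/(2π·38.6) = 6.795×10^-4 m·K/W
  R'_mineral wool = ln(0.0714/0.0362)/(2πk) = 0.6792/(2π·0.0362) = 2.986 m·K/W
ΣR = 6.795×10^-4 + 2.986 = 2.987 m·K/W
Q' = ΔT/ΣR = (499 K − 284.3 K)/2.987 = 71.9 W/m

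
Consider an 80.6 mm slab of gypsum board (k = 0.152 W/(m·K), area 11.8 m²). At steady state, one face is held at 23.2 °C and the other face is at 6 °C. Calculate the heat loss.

Q = 383 W

Q = kA·ΔT/L = 0.152 × 11.8 × |23.2 °C − 6 °C| / 0.0806 = 383 W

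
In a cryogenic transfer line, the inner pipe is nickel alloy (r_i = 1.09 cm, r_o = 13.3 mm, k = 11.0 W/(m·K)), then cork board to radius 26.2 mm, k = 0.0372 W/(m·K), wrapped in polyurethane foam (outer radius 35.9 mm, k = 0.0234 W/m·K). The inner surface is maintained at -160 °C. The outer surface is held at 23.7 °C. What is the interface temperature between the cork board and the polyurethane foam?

T = -54.3 °C

Series thermal resistances, inner to outer:
  R'_nickel alloy = ln(0.0133/0.0109)/(2πk) = 0.1990/(2π·11.0) = 0.002879 m·K/W
  R'_cork board = ln(0.0262/0.0133)/(2πk) = 0.6780/(2π·0.0372) = 2.901 m·K/W
  R'_polyurethane foam = ln(0.0359/0.0262)/(2πk) = 0.3150/(2π·0.0234) = 2.142 m·K/W
ΣR = 0.002879 + 2.901 + 2.142 = 5.046 m·K/W
Q' = ΔT/ΣR = (-160 °C − 23.7 °C)/5.046 = -36.41 W/m
From the inner boundary to the cork board/polyurethane foam interface, ΣR_partial = 2.904 m·K/W.
T_interface = T_in − Q'·ΣR_partial = -160 °C − (-36.41)(2.904) = -54.3 °C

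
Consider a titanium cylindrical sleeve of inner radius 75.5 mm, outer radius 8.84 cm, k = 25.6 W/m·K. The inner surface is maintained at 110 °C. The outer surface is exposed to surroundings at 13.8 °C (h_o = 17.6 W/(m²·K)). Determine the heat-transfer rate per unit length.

Treat each layer as a resistance in series:
  R'_titanium = ln(0.0884/0.0755)/(2πk) = 0.1577/(2π·25.6) = 9.807×10^-4 m·K/W
  R'_conv,out = 1/(2πr h) = 1/(2π·0.0884·17.6) = 0.1023 m·K/W
ΣR = 9.807×10^-4 + 0.1023 = 0.1033 m·K/W
Q' = ΔT/ΣR = (110 °C − 13.8 °C)/0.1033 = 931 W/m

Q' = 931 W/m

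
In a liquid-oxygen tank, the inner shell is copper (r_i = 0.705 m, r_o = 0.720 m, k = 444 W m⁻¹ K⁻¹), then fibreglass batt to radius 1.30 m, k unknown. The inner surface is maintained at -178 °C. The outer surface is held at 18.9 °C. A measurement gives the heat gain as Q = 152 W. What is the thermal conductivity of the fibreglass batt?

k = 0.0381 W/m·K

ΣR = ΔT/Q = |-178 − 18.9|/152 = 1.295 K/W
Known resistances:
  R_copper = (1/0.705 − 1/0.720)/(4πk) = 0.02955/(4π·444) = 5.296×10^-6 K/W
R_fibreglass batt = ΣR − ΣR_known = 1.295 − 5.296×10^-6 = 1.295 K/W
(1/r₁−1/r₂)/(4πk) = 1.295 ⇒ k = 0.6197/(4π·1.295) = 0.0381 W/m·K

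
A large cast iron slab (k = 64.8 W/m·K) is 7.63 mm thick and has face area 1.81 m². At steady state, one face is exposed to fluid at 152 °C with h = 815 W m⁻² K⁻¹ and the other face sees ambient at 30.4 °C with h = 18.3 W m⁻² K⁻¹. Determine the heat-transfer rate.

Treat each layer as a resistance in series:
  R_conv,in = 1/(hA) = 1/(815·1.81) = 6.779×10^-4 K/W
  R_cast iron = L/(kA) = 0.00763/(64.8·1.81) = 6.505×10^-5 K/W
  R_conv,out = 1/(hA) = 1/(18.3·1.81) = 0.03019 K/W
ΣR = 6.779×10^-4 + 6.505×10^-5 + 0.03019 = 0.03093 K/W
Q = ΔT/ΣR = (152 °C − 30.4 °C)/0.03093 = 3930 W

Q = 3.93 kW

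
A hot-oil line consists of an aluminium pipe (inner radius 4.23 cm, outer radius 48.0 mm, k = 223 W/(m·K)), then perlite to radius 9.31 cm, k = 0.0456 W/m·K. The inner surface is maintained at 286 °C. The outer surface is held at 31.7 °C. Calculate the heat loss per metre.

Q' = 110 W/m

Series thermal resistances, inner to outer:
  R'_aluminium = ln(0.0480/0.0423)/(2πk) = 0.1264/(2π·223) = 9.022×10^-5 m·K/W
  R'_perlite = ln(0.0931/0.0480)/(2πk) = 0.6625/(2π·0.0456) = 2.312 m·K/W
ΣR = 9.022×10^-5 + 2.312 = 2.312 m·K/W
Q' = ΔT/ΣR = (286 °C − 31.7 °C)/2.312 = 110 W/m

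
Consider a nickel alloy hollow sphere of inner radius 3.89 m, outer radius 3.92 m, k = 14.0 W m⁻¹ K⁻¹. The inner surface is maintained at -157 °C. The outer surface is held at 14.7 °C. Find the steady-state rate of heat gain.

Q = 1.54×10^7 W

Q = 4πk·ΔT/(1/r₁ − 1/r₂) = 4π × 14.0 × 171.7 / (1/3.89 − 1/3.92) = 1.54×10^7 W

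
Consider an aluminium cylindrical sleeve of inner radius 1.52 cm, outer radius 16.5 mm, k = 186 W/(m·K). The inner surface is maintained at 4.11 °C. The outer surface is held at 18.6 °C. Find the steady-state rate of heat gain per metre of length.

Q' = 206 kW/m

Q' = 2πk·ΔT/ln(r₂/r₁) = 2π × 186 × 14.49 / ln(0.0165/0.0152) = 2.06×10^5 W/m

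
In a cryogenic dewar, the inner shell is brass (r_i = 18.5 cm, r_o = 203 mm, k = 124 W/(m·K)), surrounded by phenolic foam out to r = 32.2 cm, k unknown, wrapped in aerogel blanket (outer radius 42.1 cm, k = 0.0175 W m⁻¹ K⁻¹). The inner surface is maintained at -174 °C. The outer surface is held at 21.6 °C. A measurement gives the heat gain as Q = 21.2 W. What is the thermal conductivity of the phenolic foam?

k = 0.0245 W/m·K

ΣR = ΔT/Q = |-174 − 21.6|/21.2 = 9.226 K/W
Known resistances:
  R_brass = (1/0.185 − 1/0.203)/(4πk) = 0.4793/(4π·124) = 3.076×10^-4 K/W
  R_aerogel blanket = (1/0.322 − 1/0.421)/(4πk) = 0.7303/(4π·0.0175) = 3.321 K/W
R_phenolic foam = ΣR − ΣR_known = 9.226 − 3.321 = 5.905 K/W
(1/r₁−1/r₂)/(4πk) = 5.905 ⇒ k = 1.821/(4π·5.905) = 0.0245 W/m·K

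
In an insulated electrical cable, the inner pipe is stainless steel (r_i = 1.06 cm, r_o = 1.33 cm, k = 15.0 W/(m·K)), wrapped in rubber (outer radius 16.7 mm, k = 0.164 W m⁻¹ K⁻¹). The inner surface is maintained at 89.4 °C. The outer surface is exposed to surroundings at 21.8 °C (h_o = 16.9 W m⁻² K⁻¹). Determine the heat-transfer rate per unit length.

Q' = 85.9 W/m

Treat each layer as a resistance in series:
  R'_stainless steel = ln(0.0133/0.0106)/(2πk) = 0.2269/(2π·15.0) = 0.002408 m·K/W
  R'_rubber = ln(0.0167/0.0133)/(2πk) = 0.2276/(2π·0.164) = 0.2209 m·K/W
  R'_conv,out = 1/(2πr h) = 1/(2π·0.0167·16.9) = 0.5639 m·K/W
ΣR = 0.002408 + 0.2209 + 0.5639 = 0.7872 m·K/W
Q' = ΔT/ΣR = (89.4 °C − 21.8 °C)/0.7872 = 85.9 W/m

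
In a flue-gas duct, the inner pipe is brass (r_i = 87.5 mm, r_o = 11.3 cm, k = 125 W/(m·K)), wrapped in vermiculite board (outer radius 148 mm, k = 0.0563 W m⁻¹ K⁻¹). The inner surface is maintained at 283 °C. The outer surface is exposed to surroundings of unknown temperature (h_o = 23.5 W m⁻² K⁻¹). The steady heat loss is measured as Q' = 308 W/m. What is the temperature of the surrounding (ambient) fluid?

T_out = 33.9 °C

Sum the resistances:
  R'_brass = ln(0.113/0.0875)/(2πk) = 0.2557/(2π·125) = 3.256×10^-4 m·K/W
  R'_vermiculite board = ln(0.148/0.113)/(2πk) = 0.2698/(2π·0.0563) = 0.7628 m·K/W
  R'_conv,out = 1/(2πr h) = 1/(2π·0.148·23.5) = 0.04576 m·K/W
ΣR = 0.8089 m·K/W
ΔT = Q'·ΣR = 308 × 0.8089 = 249.1 K
Heat flows outward, so T_out = T_in − ΔT = 283 − 249.1 = 33.9 °C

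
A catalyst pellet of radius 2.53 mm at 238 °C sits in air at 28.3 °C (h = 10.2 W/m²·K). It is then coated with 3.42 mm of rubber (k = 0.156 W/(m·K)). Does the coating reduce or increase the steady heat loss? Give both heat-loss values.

Critical radius for a sphere: r_cr = 2k/h = 0.0306 m = 3.06 cm.
Outer radius after coating: r₂ = 0.00253 + 0.00342 = 0.00595 m.
Since r₁ < r_cr and r₂ ≤ r_cr, the coating moves toward the maximum at r_cr — heat loss rises.
Bare: R = 1/(4πr₁²h) = 1219 K/W; Q = 209.7/1219 = 0.172 W.
Coated: R = R_cond + R_conv = 336.3 K/W; Q = 209.7/336.3 = 0.624 W.

increases: 0.172 → 0.624 W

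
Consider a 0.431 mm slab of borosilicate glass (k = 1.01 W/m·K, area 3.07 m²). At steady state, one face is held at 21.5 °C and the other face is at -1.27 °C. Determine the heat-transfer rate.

Q = kA·ΔT/L = 1.01 × 3.07 × |21.5 °C − -1.27 °C| / 4.31×10^-4 = 1.64×10^5 W

Q = 164 kW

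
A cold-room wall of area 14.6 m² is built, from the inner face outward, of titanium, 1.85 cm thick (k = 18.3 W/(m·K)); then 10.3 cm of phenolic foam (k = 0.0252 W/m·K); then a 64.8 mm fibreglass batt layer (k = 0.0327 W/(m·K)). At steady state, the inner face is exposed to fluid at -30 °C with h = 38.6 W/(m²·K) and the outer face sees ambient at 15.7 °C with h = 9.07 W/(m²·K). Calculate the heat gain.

Q = 108 W

Treat each layer as a resistance in series:
  R_conv,in = 1/(hA) = 1/(38.6·14.6) = 0.001774 K/W
  R_titanium = L/(kA) = 0.0185/(18.3·14.6) = 6.924×10^-5 K/W
  R_phenolic foam = L/(kA) = 0.103/(0.0252·14.6) = 0.2800 K/W
  R_fibreglass batt = L/(kA) = 0.0648/(0.0327·14.6) = 0.1357 K/W
  R_conv,out = 1/(hA) = 1/(9.07·14.6) = 0.007552 K/W
ΣR = 0.001774 + 6.924×10^-5 + 0.2800 + 0.1357 + 0.007552 = 0.4251 K/W
Q = ΔT/ΣR = (-30 °C − 15.7 °C)/0.4251 = -108 W
(Negative Q ⇒ heat flows inward; heat gain = 108 W.)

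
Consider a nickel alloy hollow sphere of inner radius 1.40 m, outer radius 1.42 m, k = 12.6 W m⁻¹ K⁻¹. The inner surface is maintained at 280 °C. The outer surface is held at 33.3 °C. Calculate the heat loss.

Q = 4πk·ΔT/(1/r₁ − 1/r₂) = 4π × 12.6 × 246.7 / (1/1.40 − 1/1.42) = 3.88×10^6 W

Q = 3.88×10^6 W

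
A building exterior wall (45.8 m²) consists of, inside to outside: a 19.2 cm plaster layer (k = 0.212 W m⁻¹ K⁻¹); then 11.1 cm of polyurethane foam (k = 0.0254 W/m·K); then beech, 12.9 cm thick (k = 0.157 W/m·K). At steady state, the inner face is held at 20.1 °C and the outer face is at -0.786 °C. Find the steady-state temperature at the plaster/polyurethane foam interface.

Treat each layer as a resistance in series:
  R_plaster = L/(kA) = 0.192/(0.212·45.8) = 0.01977 K/W
  R_polyurethane foam = L/(kA) = 0.111/(0.0254·45.8) = 0.09542 K/W
  R_beech = L/(kA) = 0.129/(0.157·45.8) = 0.01794 K/W
ΣR = 0.01977 + 0.09542 + 0.01794 = 0.1331 K/W
Q = ΔT/ΣR = (20.1 °C − -0.786 °C)/0.1331 = 156.9 W
From the inner boundary to the plaster/polyurethane foam interface, ΣR_partial = 0.01977 K/W.
T_interface = T_in − Q·ΣR_partial = 20.1 °C − (156.9)(0.01977) = 17.0 °C

T = 17.0 °C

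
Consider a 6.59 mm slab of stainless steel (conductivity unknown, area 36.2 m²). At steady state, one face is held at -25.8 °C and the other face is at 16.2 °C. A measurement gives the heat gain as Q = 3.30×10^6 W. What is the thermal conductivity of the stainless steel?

ΣR = ΔT/Q = |-25.8 − 16.2|/3.30×10^6 = 1.273×10^-5 K/W
L/(kA) = 1.273×10^-5 ⇒ k = 0.00659/(1.273×10^-5·36.2) = 14.3 W/m·K

k = 14.3 W/m·K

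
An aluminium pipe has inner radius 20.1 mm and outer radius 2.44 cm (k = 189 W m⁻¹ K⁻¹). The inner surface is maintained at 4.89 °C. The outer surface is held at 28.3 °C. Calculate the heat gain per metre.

Q' = 143 kW/m

Q' = 2πk·ΔT/ln(r₂/r₁) = 2π × 189 × 23.41 / ln(0.0244/0.0201) = 1.43×10^5 W/m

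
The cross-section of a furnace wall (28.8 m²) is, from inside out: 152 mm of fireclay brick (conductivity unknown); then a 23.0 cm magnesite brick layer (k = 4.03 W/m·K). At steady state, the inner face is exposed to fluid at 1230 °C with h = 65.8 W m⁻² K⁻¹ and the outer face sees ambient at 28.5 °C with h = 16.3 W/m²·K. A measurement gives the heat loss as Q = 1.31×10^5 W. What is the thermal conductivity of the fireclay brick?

ΣR = ΔT/Q = |1230 − 28.5|/1.31×10^5 = 0.009172 K/W
Known resistances:
  R_conv,in = 1/(hA) = 1/(65.8·28.8) = 5.277×10^-4 K/W
  R_magnesite brick = L/(kA) = 0.230/(4.03·28.8) = 0.001982 K/W
  R_conv,out = 1/(hA) = 1/(16.3·28.8) = 0.002130 K/W
R_fireclay brick = ΣR − ΣR_known = 0.009172 − 0.004640 = 0.004532 K/W
L/(kA) = 0.004532 ⇒ k = 0.152/(0.004532·28.8) = 1.16 W/m·K

k = 1.16 W/m·K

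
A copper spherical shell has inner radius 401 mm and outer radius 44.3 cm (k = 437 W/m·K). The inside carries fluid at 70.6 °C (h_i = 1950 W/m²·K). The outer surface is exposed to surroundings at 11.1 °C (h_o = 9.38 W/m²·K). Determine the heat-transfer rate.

Series thermal resistances, inner to outer:
  R_conv,in = 1/(4πr²h) = 1/(4π·0.401²·1950) = 2.538×10^-4 K/W
  R_copper = (1/0.401 − 1/0.443)/(4πk) = 0.2364/(4π·437) = 4.305×10^-5 K/W
  R_conv,out = 1/(4πr²h) = 1/(4π·0.443²·9.38) = 0.04323 K/W
ΣR = 2.538×10^-4 + 4.305×10^-5 + 0.04323 = 0.04353 K/W
Q = ΔT/ΣR = (70.6 °C − 11.1 °C)/0.04353 = 1370 W

Q = 1370 W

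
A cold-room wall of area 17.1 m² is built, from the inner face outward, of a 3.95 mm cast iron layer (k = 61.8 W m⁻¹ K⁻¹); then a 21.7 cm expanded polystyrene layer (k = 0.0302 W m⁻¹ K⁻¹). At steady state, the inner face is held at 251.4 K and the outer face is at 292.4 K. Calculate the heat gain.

Q = 97.6 W

Series thermal resistances, inner to outer:
  R_cast iron = L/(kA) = 0.00395/(61.8·17.1) = 3.738×10^-6 K/W
  R_expanded polystyrene = L/(kA) = 0.217/(0.0302·17.1) = 0.4202 K/W
ΣR = 3.738×10^-6 + 0.4202 = 0.4202 K/W
Q = ΔT/ΣR = (251.4 K − 292.4 K)/0.4202 = -97.6 W
(Negative Q ⇒ heat flows inward; heat gain = 97.6 W.)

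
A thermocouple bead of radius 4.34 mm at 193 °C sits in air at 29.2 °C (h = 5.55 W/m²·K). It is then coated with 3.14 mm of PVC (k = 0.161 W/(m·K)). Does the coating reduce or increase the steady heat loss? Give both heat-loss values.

Critical radius for a sphere: r_cr = 2k/h = 0.0580 m = 5.80 cm.
Outer radius after coating: r₂ = 0.00434 + 0.00314 = 0.00748 m.
Since r₁ < r_cr and r₂ ≤ r_cr, the coating moves toward the maximum at r_cr — heat loss rises.
Bare: R = 1/(4πr₁²h) = 761.2 K/W; Q = 163.8/761.2 = 0.215 W.
Coated: R = R_cond + R_conv = 304.1 K/W; Q = 163.8/304.1 = 0.539 W.

increases: 0.215 → 0.539 W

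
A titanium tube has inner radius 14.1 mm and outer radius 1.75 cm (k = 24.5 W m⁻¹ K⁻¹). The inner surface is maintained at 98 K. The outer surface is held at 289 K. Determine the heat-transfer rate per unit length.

Q' = 2πk·ΔT/ln(r₂/r₁) = 2π × 24.5 × 191 / ln(0.0175/0.0141) = 1.36×10^5 W/m

Q' = 136 kW/m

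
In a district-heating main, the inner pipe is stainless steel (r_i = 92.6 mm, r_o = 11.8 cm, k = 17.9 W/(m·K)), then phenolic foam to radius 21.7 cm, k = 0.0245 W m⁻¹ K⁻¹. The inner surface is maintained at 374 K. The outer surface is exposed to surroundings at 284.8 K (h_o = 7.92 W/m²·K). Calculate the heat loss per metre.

Q' = 22.0 W/m

Treat each layer as a resistance in series:
  R'_stainless steel = ln(0.118/0.0926)/(2πk) = 0.2424/(2π·17.9) = 0.002155 m·K/W
  R'_phenolic foam = ln(0.217/0.118)/(2πk) = 0.6092/(2π·0.0245) = 3.958 m·K/W
  R'_conv,out = 1/(2πr h) = 1/(2π·0.217·7.92) = 0.09261 m·K/W
ΣR = 0.002155 + 3.958 + 0.09261 = 4.053 m·K/W
Q' = ΔT/ΣR = (374 K − 284.8 K)/4.053 = 22.0 W/m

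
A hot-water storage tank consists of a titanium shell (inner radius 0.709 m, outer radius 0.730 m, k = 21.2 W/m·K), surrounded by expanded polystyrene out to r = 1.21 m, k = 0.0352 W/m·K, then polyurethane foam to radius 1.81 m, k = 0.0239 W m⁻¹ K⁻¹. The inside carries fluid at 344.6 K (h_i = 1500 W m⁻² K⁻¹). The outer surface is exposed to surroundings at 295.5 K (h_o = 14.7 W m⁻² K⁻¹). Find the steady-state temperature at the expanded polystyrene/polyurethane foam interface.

Resistance network (inner→outer):
  R_conv,in = 1/(4πr²h) = 1/(4π·0.709²·1500) = 1.055×10^-4 K/W
  R_titanium = (1/0.709 − 1/0.730)/(4πk) = 0.04057/(4π·21.2) = 1.523×10^-4 K/W
  R_expanded polystyrene = (1/0.730 − 1/1.21)/(4πk) = 0.5434/(4π·0.0352) = 1.229 K/W
  R_polyurethane foam = (1/1.21 − 1/1.81)/(4πk) = 0.2740/(4π·0.0239) = 0.9122 K/W
  R_conv,out = 1/(4πr²h) = 1/(4π·1.81²·14.7) = 0.001652 K/W
ΣR = 1.055×10^-4 + 1.523×10^-4 + 1.229 + 0.9122 + 0.001652 = 2.143 K/W
Q = ΔT/ΣR = (344.6 K − 295.5 K)/2.143 = 22.91 W
From the inner boundary to the expanded polystyrene/polyurethane foam interface, ΣR_partial = 1.229 K/W.
T_interface = T_in − Q·ΣR_partial = 344.6 K − (22.91)(1.229) = 316.4 K

T = 316.4 K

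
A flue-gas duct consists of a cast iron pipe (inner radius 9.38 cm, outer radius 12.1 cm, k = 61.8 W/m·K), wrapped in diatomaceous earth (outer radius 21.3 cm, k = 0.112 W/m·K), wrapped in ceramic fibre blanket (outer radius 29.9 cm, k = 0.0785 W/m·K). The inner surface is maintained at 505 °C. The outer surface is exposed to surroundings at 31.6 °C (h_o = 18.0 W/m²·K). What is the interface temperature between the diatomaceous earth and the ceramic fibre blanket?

Resistance network (inner→outer):
  R'_cast iron = ln(0.121/0.0938)/(2πk) = 0.2546/(2π·61.8) = 6.557×10^-4 m·K/W
  R'_diatomaceous earth = ln(0.213/0.121)/(2πk) = 0.5655/(2π·0.112) = 0.8036 m·K/W
  R'_ceramic fibre blanket = ln(0.299/0.213)/(2πk) = 0.3392/(2π·0.0785) = 0.6876 m·K/W
  R'_conv,out = 1/(2πr h) = 1/(2π·0.299·18.0) = 0.02957 m·K/W
ΣR = 6.557×10^-4 + 0.8036 + 0.6876 + 0.02957 = 1.521 m·K/W
Q' = ΔT/ΣR = (505 °C − 31.6 °C)/1.521 = 311.2 W/m
From the inner boundary to the diatomaceous earth/ceramic fibre blanket interface, ΣR_partial = 0.8043 m·K/W.
T_interface = T_in − Q'·ΣR_partial = 505 °C − (311.2)(0.8043) = 255 °C

T = 255 °C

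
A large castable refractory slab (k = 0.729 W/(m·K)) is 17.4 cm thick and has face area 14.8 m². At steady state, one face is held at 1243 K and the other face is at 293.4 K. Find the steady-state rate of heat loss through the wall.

Q = 58.9 kW

Q = kA·ΔT/L = 0.729 × 14.8 × |1243 K − 293.4 K| / 0.174 = 58900 W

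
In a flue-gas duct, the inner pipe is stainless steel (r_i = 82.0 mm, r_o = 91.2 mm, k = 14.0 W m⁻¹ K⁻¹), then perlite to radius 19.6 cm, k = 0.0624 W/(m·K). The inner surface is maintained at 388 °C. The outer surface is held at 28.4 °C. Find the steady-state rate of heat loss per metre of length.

Q' = 184 W/m

Series thermal resistances, inner to outer:
  R'_stainless steel = ln(0.0912/0.0820)/(2πk) = 0.1063/(2π·14.0) = 0.001209 m·K/W
  R'_perlite = ln(0.196/0.0912)/(2πk) = 0.7651/(2π·0.0624) = 1.951 m·K/W
ΣR = 0.001209 + 1.951 = 1.952 m·K/W
Q' = ΔT/ΣR = (388 °C − 28.4 °C)/1.952 = 184 W/m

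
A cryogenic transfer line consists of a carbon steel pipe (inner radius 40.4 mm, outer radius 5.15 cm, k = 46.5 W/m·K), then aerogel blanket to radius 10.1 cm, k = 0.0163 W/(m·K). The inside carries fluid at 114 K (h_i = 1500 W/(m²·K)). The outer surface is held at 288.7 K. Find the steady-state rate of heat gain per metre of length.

Q' = 26.6 W/m

Resistance network (inner→outer):
  R'_conv,in = 1/(2πr h) = 1/(2π·0.0404·1500) = 0.002626 m·K/W
  R'_carbon steel = ln(0.0515/0.0404)/(2πk) = 0.2428/(2π·46.5) = 8.309×10^-4 m·K/W
  R'_aerogel blanket = ln(0.101/0.0515)/(2πk) = 0.6735/(2π·0.0163) = 6.577 m·K/W
ΣR = 0.002626 + 8.309×10^-4 + 6.577 = 6.580 m·K/W
Q' = ΔT/ΣR = (114 K − 288.7 K)/6.580 = -26.6 W/m
(Negative Q' ⇒ heat flows inward; heat gain = 26.6 W/m.)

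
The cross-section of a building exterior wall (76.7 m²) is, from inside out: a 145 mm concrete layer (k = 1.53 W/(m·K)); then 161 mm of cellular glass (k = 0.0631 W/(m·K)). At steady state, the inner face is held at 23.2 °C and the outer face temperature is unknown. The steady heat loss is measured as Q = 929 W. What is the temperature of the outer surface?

Sum the resistances:
  R_concrete = L/(kA) = 0.145/(1.53·76.7) = 0.001236 K/W
  R_cellular glass = L/(kA) = 0.161/(0.0631·76.7) = 0.03327 K/W
ΣR = 0.03450 K/W
ΔT = Q·ΣR = 929 × 0.03450 = 32.05 K
Heat flows outward, so T_out = T_in − ΔT = 23.2 − 32.05 = -8.85 °C

T_out = -8.85 °C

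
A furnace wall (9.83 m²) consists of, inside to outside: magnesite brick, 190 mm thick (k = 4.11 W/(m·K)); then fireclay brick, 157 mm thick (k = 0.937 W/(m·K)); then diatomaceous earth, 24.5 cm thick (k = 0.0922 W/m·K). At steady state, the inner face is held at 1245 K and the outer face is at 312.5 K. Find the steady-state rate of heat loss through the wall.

Q = 3190 W

Series thermal resistances, inner to outer:
  R_magnesite brick = L/(kA) = 0.190/(4.11·9.83) = 0.004703 K/W
  R_fireclay brick = L/(kA) = 0.157/(0.937·9.83) = 0.01705 K/W
  R_diatomaceous earth = L/(kA) = 0.245/(0.0922·9.83) = 0.2703 K/W
ΣR = 0.004703 + 0.01705 + 0.2703 = 0.2921 K/W
Q = ΔT/ΣR = (1245 K − 312.5 K)/0.2921 = 3190 W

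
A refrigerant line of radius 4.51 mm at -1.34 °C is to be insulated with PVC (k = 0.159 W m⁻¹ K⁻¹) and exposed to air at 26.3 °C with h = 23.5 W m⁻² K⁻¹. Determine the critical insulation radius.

For a cylinder, r_cr = k_ins/h = 0.159/23.5 = 0.00677 m = 0.677 cm

r_cr = 0.677 cm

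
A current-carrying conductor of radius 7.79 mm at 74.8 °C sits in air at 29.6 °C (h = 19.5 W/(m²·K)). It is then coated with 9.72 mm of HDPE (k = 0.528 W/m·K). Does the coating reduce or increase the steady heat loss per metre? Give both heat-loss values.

Critical radius for a cylinder: r_cr = k/h = 0.0271 m = 2.71 cm.
Outer radius after coating: r₂ = 0.00779 + 0.00972 = 0.01751 m.
Since r₁ < r_cr and r₂ ≤ r_cr, the coating moves toward the maximum at r_cr — heat loss rises.
Bare: R = 1/(2πr₁h) = 1.048 m·K/W; Q = 45.2/1.048 = 43.1 W/m.
Coated: R = R_cond + R_conv = 0.7103 m·K/W; Q = 45.2/0.7103 = 63.6 W/m.

increases: 43.1 → 63.6 W/m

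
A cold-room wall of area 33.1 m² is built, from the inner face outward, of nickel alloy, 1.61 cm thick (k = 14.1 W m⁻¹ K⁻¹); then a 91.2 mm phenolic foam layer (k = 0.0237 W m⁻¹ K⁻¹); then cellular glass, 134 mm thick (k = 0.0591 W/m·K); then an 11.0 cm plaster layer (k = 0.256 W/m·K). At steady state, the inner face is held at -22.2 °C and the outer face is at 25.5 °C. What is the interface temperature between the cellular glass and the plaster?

Series thermal resistances, inner to outer:
  R_nickel alloy = L/(kA) = 0.0161/(14.1·33.1) = 3.450×10^-5 K/W
  R_phenolic foam = L/(kA) = 0.0912/(0.0237·33.1) = 0.1163 K/W
  R_cellular glass = L/(kA) = 0.134/(0.0591·33.1) = 0.06850 K/W
  R_plaster = L/(kA) = 0.110/(0.256·33.1) = 0.01298 K/W
ΣR = 3.450×10^-5 + 0.1163 + 0.06850 + 0.01298 = 0.1978 K/W
Q = ΔT/ΣR = (-22.2 °C − 25.5 °C)/0.1978 = -241.2 W
From the inner boundary to the cellular glass/plaster interface, ΣR_partial = 0.1848 K/W.
T_interface = T_in − Q·ΣR_partial = -22.2 °C − (-241.2)(0.1848) = 22.4 °C

T = 22.4 °C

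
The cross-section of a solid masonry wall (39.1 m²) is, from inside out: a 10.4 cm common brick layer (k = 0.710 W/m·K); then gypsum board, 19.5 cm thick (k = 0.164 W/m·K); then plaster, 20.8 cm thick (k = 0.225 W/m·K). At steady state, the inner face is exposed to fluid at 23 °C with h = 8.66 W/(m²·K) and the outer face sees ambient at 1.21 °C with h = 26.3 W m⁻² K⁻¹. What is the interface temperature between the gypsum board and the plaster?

Resistance network (inner→outer):
  R_conv,in = 1/(hA) = 1/(8.66·39.1) = 0.002953 K/W
  R_common brick = L/(kA) = 0.104/(0.710·39.1) = 0.003746 K/W
  R_gypsum board = L/(kA) = 0.195/(0.164·39.1) = 0.03041 K/W
  R_plaster = L/(kA) = 0.208/(0.225·39.1) = 0.02364 K/W
  R_conv,out = 1/(hA) = 1/(26.3·39.1) = 9.725×10^-4 K/W
ΣR = 0.002953 + 0.003746 + 0.03041 + 0.02364 + 9.725×10^-4 = 0.06172 K/W
Q = ΔT/ΣR = (23 °C − 1.21 °C)/0.06172 = 353.0 W
From the inner boundary to the gypsum board/plaster interface, ΣR_partial = 0.03711 K/W.
T_interface = T_in − Q·ΣR_partial = 23 °C − (353.0)(0.03711) = 9.90 °C

T = 9.90 °C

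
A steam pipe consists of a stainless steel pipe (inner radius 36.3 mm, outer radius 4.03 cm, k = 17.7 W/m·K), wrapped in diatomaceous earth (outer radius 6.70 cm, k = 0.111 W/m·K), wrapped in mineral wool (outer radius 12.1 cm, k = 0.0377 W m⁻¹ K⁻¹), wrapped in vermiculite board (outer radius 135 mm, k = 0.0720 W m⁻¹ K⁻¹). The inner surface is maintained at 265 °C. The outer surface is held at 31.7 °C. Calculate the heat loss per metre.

Resistance network (inner→outer):
  R'_stainless steel = ln(0.0403/0.0363)/(2πk) = 0.1045/(2π·17.7) = 9.399×10^-4 m·K/W
  R'_diatomaceous earth = ln(0.0670/0.0403)/(2πk) = 0.5083/(2π·0.111) = 0.7289 m·K/W
  R'_mineral wool = ln(0.121/0.0670)/(2πk) = 0.5911/(2π·0.0377) = 2.495 m·K/W
  R'_vermiculite board = ln(0.135/0.121)/(2πk) = 0.1095/(2π·0.0720) = 0.2420 m·K/W
ΣR = 9.399×10^-4 + 0.7289 + 2.495 + 0.2420 = 3.467 m·K/W
Q' = ΔT/ΣR = (265 °C − 31.7 °C)/3.467 = 67.3 W/m

Q' = 67.3 W/m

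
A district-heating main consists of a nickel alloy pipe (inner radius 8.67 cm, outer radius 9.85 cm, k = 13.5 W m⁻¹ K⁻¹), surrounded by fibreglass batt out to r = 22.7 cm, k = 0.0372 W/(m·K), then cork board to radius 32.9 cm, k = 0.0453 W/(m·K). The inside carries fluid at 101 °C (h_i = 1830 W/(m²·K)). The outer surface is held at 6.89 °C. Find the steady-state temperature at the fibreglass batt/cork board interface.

Treat each layer as a resistance in series:
  R'_conv,in = 1/(2πr h) = 1/(2π·0.0867·1830) = 0.001003 m·K/W
  R'_nickel alloy = ln(0.0985/0.0867)/(2πk) = 0.1276/(2π·13.5) = 0.001504 m·K/W
  R'_fibreglass batt = ln(0.227/0.0985)/(2πk) = 0.8349/(2π·0.0372) = 3.572 m·K/W
  R'_cork board = ln(0.329/0.227)/(2πk) = 0.3711/(2π·0.0453) = 1.304 m·K/W
ΣR = 0.001003 + 0.001504 + 3.572 + 1.304 = 4.879 m·K/W
Q' = ΔT/ΣR = (101 °C − 6.89 °C)/4.879 = 19.29 W/m
From the inner boundary to the fibreglass batt/cork board interface, ΣR_partial = 3.575 m·K/W.
T_interface = T_in − Q'·ΣR_partial = 101 °C − (19.29)(3.575) = 32.0 °C

T = 32.0 °C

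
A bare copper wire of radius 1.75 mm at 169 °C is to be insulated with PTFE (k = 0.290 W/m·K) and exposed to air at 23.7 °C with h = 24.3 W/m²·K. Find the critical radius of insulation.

r_cr = 1.19 cm

For a cylinder, r_cr = k_ins/h = 0.290/24.3 = 0.0119 m = 1.19 cm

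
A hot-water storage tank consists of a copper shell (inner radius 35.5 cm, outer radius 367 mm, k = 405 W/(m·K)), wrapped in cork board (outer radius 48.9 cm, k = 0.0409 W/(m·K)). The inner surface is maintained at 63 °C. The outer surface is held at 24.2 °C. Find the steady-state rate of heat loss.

Q = 29.3 W

Treat each layer as a resistance in series:
  R_copper = (1/0.355 − 1/0.367)/(4πk) = 0.09211/(4π·405) = 1.810×10^-5 K/W
  R_cork board = (1/0.367 − 1/0.489)/(4πk) = 0.6798/(4π·0.0409) = 1.323 K/W
ΣR = 1.810×10^-5 + 1.323 = 1.323 K/W
Q = ΔT/ΣR = (63 °C − 24.2 °C)/1.323 = 29.3 W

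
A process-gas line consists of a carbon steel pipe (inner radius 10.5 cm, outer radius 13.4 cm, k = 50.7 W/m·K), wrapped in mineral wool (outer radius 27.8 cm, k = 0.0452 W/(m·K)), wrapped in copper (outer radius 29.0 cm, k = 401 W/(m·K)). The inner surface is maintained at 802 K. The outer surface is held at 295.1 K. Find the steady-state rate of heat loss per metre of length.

Q' = 197 W/m

Resistance network (inner→outer):
  R'_carbon steel = ln(0.134/0.105)/(2πk) = 0.2439/(2π·50.7) = 7.656×10^-4 m·K/W
  R'_mineral wool = ln(0.278/0.134)/(2πk) = 0.7298/(2π·0.0452) = 2.570 m·K/W
  R'_copper = ln(0.290/0.278)/(2πk) = 0.04226/(2π·401) = 1.677×10^-5 m·K/W
ΣR = 7.656×10^-4 + 2.570 + 1.677×10^-5 = 2.571 m·K/W
Q' = ΔT/ΣR = (802 K − 295.1 K)/2.571 = 197 W/m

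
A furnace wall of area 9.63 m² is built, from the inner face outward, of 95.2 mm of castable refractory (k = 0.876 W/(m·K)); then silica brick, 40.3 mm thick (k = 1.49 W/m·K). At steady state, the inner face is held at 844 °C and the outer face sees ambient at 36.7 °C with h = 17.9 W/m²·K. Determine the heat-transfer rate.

Q = 40.6 kW

Treat each layer as a resistance in series:
  R_castable refractory = L/(kA) = 0.0952/(0.876·9.63) = 0.01129 K/W
  R_silica brick = L/(kA) = 0.0403/(1.49·9.63) = 0.002809 K/W
  R_conv,out = 1/(hA) = 1/(17.9·9.63) = 0.005801 K/W
ΣR = 0.01129 + 0.002809 + 0.005801 = 0.01990 K/W
Q = ΔT/ΣR = (844 °C − 36.7 °C)/0.01990 = 40600 W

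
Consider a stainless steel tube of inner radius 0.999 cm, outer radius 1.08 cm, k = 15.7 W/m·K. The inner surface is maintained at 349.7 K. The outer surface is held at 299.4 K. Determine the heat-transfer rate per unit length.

Q' = 63600 W/m

Q' = 2πk·ΔT/ln(r₂/r₁) = 2π × 15.7 × 50.3 / ln(0.0108/0.00999) = 63600 W/m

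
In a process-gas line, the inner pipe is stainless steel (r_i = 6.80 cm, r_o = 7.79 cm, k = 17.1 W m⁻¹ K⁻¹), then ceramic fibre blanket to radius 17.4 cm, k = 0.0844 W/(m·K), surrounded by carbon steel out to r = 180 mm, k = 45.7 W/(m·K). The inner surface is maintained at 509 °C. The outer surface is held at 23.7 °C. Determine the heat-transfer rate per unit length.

Treat each layer as a resistance in series:
  R'_stainless steel = ln(0.0779/0.0680)/(2πk) = 0.1359/(2π·17.1) = 0.001265 m·K/W
  R'_ceramic fibre blanket = ln(0.174/0.0779)/(2πk) = 0.8036/(2π·0.0844) = 1.515 m·K/W
  R'_carbon steel = ln(0.180/0.174)/(2πk) = 0.03390/(2π·45.7) = 1.181×10^-4 m·K/W
ΣR = 0.001265 + 1.515 + 1.181×10^-4 = 1.516 m·K/W
Q' = ΔT/ΣR = (509 °C − 23.7 °C)/1.516 = 320 W/m

Q' = 320 W/m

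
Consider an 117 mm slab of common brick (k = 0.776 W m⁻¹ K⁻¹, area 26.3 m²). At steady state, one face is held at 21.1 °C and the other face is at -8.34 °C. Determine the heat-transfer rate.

Q = 5.14 kW

Q = kA·ΔT/L = 0.776 × 26.3 × |21.1 °C − -8.34 °C| / 0.117 = 5140 W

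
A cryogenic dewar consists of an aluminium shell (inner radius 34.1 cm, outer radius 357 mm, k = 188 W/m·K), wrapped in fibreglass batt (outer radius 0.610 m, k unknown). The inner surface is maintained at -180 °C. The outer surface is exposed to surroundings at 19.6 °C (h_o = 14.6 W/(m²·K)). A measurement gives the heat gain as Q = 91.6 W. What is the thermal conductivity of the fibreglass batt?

k = 0.0427 W/m·K

ΣR = ΔT/Q = |-180 − 19.6|/91.6 = 2.179 K/W
Known resistances:
  R_aluminium = (1/0.341 − 1/0.357)/(4πk) = 0.1314/(4π·188) = 5.563×10^-5 K/W
  R_conv,out = 1/(4πr²h) = 1/(4π·0.610²·14.6) = 0.01465 K/W
R_fibreglass batt = ΣR − ΣR_known = 2.179 − 0.01471 = 2.164 K/W
(1/r₁−1/r₂)/(4πk) = 2.164 ⇒ k = 1.162/(4π·2.164) = 0.0427 W/m·K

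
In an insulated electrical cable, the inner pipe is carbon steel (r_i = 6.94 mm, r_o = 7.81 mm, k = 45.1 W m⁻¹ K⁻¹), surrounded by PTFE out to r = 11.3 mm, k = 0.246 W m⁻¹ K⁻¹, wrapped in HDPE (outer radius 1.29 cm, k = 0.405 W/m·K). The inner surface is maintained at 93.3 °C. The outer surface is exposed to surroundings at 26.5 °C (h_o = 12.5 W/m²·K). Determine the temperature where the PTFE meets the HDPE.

Series thermal resistances, inner to outer:
  R'_carbon steel = ln(0.00781/0.00694)/(2πk) = 0.1181/(2π·45.1) = 4.168×10^-4 m·K/W
  R'_PTFE = ln(0.0113/0.00781)/(2πk) = 0.3694/(2π·0.246) = 0.2390 m·K/W
  R'_HDPE = ln(0.0129/0.0113)/(2πk) = 0.1324/(2π·0.405) = 0.05204 m·K/W
  R'_conv,out = 1/(2πr h) = 1/(2π·0.0129·12.5) = 0.9870 m·K/W
ΣR = 4.168×10^-4 + 0.2390 + 0.05204 + 0.9870 = 1.278 m·K/W
Q' = ΔT/ΣR = (93.3 °C − 26.5 °C)/1.278 = 52.27 W/m
From the inner boundary to the PTFE/HDPE interface, ΣR_partial = 0.2394 m·K/W.
T_interface = T_in − Q'·ΣR_partial = 93.3 °C − (52.27)(0.2394) = 80.8 °C

T = 80.8 °C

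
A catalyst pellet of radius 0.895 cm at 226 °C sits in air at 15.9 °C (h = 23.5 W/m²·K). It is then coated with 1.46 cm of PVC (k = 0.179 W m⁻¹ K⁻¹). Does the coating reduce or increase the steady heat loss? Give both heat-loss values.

increases: 4.97 → 5.69 W

Critical radius for a sphere: r_cr = 2k/h = 0.0152 m = 1.52 cm.
Outer radius after coating: r₂ = 0.00895 + 0.0146 = 0.02355 m.
r₁ < r_cr < r₂: heat loss rises to a maximum at r_cr then falls. Whether the coating helps depends on whether Q(r₂) has dropped back below Q(r₁).
Bare: R = 1/(4πr₁²h) = 42.27 K/W; Q = 210.1/42.27 = 4.97 W.
Coated: R = R_cond + R_conv = 36.90 K/W; Q = 210.1/36.90 = 5.69 W.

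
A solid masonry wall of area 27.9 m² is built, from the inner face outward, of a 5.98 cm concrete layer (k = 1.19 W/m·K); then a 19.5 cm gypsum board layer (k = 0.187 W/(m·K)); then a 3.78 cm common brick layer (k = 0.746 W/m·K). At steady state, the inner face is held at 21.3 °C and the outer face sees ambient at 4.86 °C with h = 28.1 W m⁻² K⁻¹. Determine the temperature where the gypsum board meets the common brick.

T = 6.06 °C

Treat each layer as a resistance in series:
  R_concrete = L/(kA) = 0.0598/(1.19·27.9) = 0.001801 K/W
  R_gypsum board = L/(kA) = 0.195/(0.187·27.9) = 0.03738 K/W
  R_common brick = L/(kA) = 0.0378/(0.746·27.9) = 0.001816 K/W
  R_conv,out = 1/(hA) = 1/(28.1·27.9) = 0.001276 K/W
ΣR = 0.001801 + 0.03738 + 0.001816 + 0.001276 = 0.04227 K/W
Q = ΔT/ΣR = (21.3 °C − 4.86 °C)/0.04227 = 388.9 W
From the inner boundary to the gypsum board/common brick interface, ΣR_partial = 0.03918 K/W.
T_interface = T_in − Q·ΣR_partial = 21.3 °C − (388.9)(0.03918) = 6.06 °C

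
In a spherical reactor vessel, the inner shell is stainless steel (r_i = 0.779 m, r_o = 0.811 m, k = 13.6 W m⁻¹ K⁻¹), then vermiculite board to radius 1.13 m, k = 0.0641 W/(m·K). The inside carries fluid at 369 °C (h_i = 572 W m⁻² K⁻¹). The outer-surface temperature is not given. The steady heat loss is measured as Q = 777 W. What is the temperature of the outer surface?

T_out = 32.8 °C

Series resistances:
  R_conv,in = 1/(4πr²h) = 1/(4π·0.779²·572) = 2.293×10^-4 K/W
  R_stainless steel = (1/0.779 − 1/0.811)/(4πk) = 0.05065/(4π·13.6) = 2.964×10^-4 K/W
  R_vermiculite board = (1/0.811 − 1/1.13)/(4πk) = 0.3481/(4π·0.0641) = 0.4321 K/W
ΣR = 0.4327 K/W
ΔT = Q·ΣR = 777 × 0.4327 = 336.2 K
Heat flows outward, so T_out = T_in − ΔT = 369 − 336.2 = 32.8 °C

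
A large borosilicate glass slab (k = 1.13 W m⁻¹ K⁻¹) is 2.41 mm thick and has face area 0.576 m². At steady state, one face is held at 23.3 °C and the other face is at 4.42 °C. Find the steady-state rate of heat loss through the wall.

Q = kA·ΔT/L = 1.13 × 0.576 × |23.3 °C − 4.42 °C| / 0.00241 = 5100 W

Q = 5.10 kW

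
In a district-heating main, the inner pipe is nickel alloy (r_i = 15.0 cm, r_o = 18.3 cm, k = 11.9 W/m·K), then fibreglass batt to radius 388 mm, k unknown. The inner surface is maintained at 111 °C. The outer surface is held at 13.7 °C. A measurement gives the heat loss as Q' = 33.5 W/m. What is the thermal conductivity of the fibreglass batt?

k = 0.0412 W/m·K

ΣR = ΔT/Q' = |111 − 13.7|/33.5 = 2.904 m·K/W
Known resistances:
  R'_nickel alloy = ln(0.183/0.150)/(2πk) = 0.1989/(2π·11.9) = 0.002660 m·K/W
R_fibreglass batt = ΣR − ΣR_known = 2.904 − 0.002660 = 2.901 m·K/W
ln(r₂/r₁)/(2πk) = 2.901 ⇒ k = 0.7515/(2π·2.901) = 0.0412 W/m·K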